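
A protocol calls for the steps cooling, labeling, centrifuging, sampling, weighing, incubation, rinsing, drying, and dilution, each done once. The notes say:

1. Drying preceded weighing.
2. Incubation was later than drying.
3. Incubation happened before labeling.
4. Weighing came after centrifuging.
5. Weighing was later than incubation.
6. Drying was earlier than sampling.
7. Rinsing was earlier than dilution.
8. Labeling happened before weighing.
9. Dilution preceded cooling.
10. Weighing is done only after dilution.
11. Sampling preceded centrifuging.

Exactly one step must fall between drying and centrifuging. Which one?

sampling

Tracing the constraints gives drying → sampling → centrifuging, so sampling sits after drying and before centrifuging.
No other step is forced both after drying and before centrifuging.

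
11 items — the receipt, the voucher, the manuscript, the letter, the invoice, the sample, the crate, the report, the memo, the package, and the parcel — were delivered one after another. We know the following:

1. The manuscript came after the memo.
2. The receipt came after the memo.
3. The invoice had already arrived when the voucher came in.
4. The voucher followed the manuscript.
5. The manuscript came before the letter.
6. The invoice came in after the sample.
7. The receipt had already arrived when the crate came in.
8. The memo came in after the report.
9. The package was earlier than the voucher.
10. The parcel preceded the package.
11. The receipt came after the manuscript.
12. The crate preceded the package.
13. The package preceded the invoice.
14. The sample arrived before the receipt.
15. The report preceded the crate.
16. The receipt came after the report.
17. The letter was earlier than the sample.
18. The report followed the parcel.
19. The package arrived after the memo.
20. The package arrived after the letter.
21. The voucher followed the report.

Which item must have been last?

the voucher

Every other item has a chain of constraints placing it before the voucher, so the voucher is last.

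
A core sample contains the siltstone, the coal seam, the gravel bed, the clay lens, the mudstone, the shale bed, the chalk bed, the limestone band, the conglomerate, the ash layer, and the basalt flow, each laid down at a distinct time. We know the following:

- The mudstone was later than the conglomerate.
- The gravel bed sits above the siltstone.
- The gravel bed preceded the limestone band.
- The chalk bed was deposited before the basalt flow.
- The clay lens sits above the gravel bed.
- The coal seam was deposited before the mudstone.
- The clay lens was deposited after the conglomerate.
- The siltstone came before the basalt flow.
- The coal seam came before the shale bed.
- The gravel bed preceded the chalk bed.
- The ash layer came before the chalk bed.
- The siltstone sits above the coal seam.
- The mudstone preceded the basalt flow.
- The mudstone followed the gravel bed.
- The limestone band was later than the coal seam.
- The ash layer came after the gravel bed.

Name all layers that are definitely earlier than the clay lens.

the coal seam, the conglomerate, the gravel bed, the siltstone

Directly stated before the clay lens: the conglomerate and the gravel bed.
The coal seam reaches the clay lens via the coal seam → the siltstone → the gravel bed → the clay lens.
The siltstone reaches the clay lens via the siltstone → the gravel bed → the clay lens.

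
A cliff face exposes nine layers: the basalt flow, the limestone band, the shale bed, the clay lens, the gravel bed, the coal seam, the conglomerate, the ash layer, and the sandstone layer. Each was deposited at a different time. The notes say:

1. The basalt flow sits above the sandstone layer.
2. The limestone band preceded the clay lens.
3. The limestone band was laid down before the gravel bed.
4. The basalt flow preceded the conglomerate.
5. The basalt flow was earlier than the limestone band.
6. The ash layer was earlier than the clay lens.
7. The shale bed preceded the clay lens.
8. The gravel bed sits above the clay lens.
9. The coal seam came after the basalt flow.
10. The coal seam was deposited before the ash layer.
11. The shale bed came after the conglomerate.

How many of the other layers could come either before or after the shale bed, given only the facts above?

3

Forced before the shale bed: the basalt flow, the conglomerate, and the sandstone layer; forced after the shale bed: the clay lens and the gravel bed.
That leaves the ash layer, the coal seam, and the limestone band with no forced order relative to the shale bed — 3.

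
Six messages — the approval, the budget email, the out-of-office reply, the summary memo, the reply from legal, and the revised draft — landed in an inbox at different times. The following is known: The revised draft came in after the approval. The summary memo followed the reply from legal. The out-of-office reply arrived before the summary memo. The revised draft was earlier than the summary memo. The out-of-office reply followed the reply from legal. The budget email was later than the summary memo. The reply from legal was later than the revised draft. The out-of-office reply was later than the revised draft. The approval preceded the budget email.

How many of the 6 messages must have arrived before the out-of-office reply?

3

Directly stated before the out-of-office reply: the reply from legal and the revised draft.
The approval reaches the out-of-office reply via the approval → the revised draft → the out-of-office reply.
That's the approval, the reply from legal, and the revised draft — 3 in all.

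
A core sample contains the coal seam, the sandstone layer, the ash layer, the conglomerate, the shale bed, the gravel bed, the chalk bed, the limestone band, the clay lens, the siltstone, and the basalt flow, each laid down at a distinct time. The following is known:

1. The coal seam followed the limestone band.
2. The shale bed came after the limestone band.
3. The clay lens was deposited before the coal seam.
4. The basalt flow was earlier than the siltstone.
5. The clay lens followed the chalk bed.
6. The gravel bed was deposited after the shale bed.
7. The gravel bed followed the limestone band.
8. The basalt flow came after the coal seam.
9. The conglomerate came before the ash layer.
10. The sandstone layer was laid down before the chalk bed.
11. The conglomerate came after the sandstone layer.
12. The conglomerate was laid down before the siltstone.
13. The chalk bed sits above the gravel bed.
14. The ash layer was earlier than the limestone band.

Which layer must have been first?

the sandstone layer

The sandstone layer has a chain of constraints placing it before every other layer, so the sandstone layer must be first.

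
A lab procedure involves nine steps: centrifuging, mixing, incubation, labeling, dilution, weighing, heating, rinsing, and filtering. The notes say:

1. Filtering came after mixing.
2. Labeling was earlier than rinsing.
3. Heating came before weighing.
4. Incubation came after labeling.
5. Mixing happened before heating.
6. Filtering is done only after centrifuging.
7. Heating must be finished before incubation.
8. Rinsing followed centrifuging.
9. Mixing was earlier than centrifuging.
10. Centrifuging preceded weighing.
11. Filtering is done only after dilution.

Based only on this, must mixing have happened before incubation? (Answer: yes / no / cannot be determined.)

yes

Chain the constraints: mixing → heating → incubation. Each link is directly stated, so mixing comes before incubation.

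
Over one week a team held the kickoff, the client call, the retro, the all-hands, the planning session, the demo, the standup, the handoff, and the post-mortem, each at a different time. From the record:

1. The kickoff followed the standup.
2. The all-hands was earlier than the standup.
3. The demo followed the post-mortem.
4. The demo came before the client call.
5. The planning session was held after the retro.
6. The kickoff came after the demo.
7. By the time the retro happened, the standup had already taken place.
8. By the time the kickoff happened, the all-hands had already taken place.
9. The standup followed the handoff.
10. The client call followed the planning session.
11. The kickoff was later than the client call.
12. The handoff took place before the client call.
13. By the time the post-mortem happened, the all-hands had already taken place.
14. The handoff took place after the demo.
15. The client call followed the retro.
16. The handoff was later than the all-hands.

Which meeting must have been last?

the kickoff

Every other meeting has a chain of constraints placing it before the kickoff, so the kickoff is last.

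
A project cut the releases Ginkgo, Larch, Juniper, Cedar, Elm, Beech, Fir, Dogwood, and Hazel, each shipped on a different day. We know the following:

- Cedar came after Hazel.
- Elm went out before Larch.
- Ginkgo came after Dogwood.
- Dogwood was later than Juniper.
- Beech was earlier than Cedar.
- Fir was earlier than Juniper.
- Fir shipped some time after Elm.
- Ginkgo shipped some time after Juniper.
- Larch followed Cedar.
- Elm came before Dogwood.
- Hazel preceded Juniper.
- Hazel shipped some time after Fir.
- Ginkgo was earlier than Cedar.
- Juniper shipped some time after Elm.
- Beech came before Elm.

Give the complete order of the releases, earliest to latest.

Beech, Elm, Fir, Hazel, Juniper, Dogwood, Ginkgo, Cedar, Larch

The constraints fix every adjacent pair, so only one ordering works:
Beech → Elm → Fir → Hazel → Juniper → Dogwood → Ginkgo → Cedar → Larch.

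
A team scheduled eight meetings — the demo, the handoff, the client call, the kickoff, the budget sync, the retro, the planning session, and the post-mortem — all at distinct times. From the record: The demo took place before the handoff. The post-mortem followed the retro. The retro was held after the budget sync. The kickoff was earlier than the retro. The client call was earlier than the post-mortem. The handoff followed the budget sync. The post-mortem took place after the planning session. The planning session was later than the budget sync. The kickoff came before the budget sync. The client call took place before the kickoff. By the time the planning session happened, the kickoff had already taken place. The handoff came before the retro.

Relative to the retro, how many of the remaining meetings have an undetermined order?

1

Forced before the retro: the budget sync, the client call, the demo, the handoff, and the kickoff; forced after the retro: the post-mortem.
That leaves the planning session with no forced order relative to the retro — 1.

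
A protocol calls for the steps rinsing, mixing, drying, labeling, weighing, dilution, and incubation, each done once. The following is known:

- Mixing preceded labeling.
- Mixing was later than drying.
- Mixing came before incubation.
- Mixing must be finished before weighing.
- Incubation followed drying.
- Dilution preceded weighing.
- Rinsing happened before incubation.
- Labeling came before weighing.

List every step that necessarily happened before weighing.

dilution, drying, labeling, mixing

Directly stated before weighing: dilution, labeling, and mixing.
Drying reaches weighing via drying → mixing → weighing.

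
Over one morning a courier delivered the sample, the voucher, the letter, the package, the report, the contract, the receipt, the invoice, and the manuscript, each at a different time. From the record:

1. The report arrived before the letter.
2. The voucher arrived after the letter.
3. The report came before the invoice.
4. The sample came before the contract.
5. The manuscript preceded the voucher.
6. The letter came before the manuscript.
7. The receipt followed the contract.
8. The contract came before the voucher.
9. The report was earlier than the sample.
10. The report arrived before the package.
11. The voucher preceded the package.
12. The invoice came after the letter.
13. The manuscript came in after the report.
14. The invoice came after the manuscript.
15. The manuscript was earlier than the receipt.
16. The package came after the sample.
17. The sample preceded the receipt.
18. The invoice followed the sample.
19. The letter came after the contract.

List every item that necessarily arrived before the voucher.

the contract, the letter, the manuscript, the report, the sample

Directly stated before the voucher: the contract, the letter, and the manuscript.
The report reaches the voucher via the report → the letter → the voucher.
The sample reaches the voucher via the sample → the contract → the voucher.
No chain forces the package (or any of the others) ahead of the voucher.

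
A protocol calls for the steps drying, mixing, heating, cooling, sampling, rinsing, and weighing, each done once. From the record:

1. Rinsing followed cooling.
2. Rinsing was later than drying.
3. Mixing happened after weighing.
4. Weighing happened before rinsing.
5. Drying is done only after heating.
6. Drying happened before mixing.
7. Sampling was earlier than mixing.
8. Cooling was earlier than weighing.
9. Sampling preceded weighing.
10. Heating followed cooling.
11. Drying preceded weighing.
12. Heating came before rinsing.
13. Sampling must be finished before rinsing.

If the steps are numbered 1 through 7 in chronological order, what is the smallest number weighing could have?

Cooling, drying, heating, and sampling must all come before weighing — 4 forced predecessors.
Nothing else is forced ahead of weighing, so its earliest slot is position 4 + 1 = 5.

5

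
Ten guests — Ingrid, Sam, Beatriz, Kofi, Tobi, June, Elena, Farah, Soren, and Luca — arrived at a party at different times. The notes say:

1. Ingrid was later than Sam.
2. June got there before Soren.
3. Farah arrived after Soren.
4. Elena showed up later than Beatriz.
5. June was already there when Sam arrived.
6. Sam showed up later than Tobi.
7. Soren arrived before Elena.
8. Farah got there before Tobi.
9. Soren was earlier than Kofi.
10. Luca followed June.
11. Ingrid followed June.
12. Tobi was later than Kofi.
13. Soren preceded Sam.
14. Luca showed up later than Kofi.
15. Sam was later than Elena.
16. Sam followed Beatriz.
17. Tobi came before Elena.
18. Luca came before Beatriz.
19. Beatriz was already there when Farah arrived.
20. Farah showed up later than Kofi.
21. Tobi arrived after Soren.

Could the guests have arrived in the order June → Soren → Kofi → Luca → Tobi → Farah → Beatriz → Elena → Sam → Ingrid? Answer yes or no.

no

The constraints require Beatriz before Farah, but in the proposed sequence Farah appears ahead of Beatriz. That one violation is enough.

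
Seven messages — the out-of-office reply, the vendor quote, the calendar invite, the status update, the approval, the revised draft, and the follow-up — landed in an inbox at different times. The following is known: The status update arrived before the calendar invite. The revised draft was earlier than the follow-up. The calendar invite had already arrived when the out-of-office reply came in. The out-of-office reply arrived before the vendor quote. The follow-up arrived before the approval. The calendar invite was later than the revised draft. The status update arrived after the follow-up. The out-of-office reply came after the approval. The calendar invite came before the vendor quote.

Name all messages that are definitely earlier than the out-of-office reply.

the approval, the calendar invite, the follow-up, the revised draft, the status update

Directly stated before the out-of-office reply: the approval and the calendar invite.
The follow-up reaches the out-of-office reply via the follow-up → the approval → the out-of-office reply.
The revised draft reaches the out-of-office reply via the revised draft → the calendar invite → the out-of-office reply.
The status update reaches the out-of-office reply via the status update → the calendar invite → the out-of-office reply.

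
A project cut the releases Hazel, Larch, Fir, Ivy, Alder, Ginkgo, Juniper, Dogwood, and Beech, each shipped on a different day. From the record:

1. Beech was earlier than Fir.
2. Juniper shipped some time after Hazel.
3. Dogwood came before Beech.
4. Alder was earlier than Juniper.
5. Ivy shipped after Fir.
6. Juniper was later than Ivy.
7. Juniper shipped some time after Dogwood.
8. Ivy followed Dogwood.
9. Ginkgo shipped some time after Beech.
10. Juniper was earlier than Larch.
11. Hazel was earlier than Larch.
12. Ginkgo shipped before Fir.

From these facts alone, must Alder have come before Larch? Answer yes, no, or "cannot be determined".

Chain the constraints: Alder → Juniper → Larch. Each link is directly stated, so Alder comes before Larch.

yes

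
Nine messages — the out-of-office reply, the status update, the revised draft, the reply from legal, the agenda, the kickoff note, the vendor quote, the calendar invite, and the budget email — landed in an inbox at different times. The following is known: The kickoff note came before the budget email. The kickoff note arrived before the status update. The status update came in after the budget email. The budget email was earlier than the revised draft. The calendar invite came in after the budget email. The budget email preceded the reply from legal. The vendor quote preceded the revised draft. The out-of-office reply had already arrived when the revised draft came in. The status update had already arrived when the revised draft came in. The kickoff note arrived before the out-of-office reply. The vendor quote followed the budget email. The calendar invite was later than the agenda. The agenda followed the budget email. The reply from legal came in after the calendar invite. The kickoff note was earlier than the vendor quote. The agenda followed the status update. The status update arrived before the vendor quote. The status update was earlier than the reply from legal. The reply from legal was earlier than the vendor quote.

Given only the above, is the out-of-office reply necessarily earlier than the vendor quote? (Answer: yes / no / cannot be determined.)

No chain of stated constraints runs from the out-of-office reply to the vendor quote, and none runs from the vendor quote to the out-of-office reply either.
So the relative order of the out-of-office reply and the vendor quote is not fixed by the given facts.

cannot be determined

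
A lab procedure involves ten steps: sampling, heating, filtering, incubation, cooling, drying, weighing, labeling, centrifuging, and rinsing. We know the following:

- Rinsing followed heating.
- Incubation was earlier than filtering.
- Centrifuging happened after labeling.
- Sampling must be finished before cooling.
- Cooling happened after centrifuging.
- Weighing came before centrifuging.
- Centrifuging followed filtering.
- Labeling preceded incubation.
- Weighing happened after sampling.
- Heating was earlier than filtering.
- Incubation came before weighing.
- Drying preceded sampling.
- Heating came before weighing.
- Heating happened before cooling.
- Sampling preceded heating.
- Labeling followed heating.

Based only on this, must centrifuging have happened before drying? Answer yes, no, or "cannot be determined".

no

Tracing the constraints gives drying → sampling → weighing → centrifuging, so drying must come before centrifuging.
That means centrifuging cannot be before drying.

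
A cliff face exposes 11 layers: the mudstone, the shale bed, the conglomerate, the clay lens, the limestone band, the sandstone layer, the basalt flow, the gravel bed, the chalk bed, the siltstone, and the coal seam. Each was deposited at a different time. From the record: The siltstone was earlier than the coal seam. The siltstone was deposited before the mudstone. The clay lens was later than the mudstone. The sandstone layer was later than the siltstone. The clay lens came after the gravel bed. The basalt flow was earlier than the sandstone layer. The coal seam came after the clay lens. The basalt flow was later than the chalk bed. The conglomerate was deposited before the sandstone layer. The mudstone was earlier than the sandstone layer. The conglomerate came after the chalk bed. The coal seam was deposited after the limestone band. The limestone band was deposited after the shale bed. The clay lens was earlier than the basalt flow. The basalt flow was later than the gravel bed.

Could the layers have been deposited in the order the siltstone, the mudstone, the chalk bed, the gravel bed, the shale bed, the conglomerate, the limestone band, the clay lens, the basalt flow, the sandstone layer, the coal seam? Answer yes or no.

yes

Check each stated constraint against the proposed order — e.g. the siltstone is ahead of the sandstone layer; the siltstone is ahead of the coal seam. Every pair is in the required order; nothing is violated.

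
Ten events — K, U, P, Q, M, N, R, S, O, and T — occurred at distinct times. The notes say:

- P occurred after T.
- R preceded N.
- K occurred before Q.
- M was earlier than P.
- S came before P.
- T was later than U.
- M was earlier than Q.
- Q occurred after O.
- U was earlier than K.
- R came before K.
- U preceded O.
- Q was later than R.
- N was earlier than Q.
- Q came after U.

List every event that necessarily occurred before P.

Directly stated before P: M, S, and T.
U reaches P via U → T → P.

M, S, T, U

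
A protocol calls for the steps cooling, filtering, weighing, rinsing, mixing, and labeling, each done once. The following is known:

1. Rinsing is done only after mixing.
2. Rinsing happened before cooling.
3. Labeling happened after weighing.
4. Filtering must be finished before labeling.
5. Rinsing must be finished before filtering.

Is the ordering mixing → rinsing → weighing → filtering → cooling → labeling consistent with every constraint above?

yes

Check each stated constraint against the proposed order — e.g. rinsing is ahead of cooling; weighing is ahead of labeling. Every pair is in the required order; nothing is violated.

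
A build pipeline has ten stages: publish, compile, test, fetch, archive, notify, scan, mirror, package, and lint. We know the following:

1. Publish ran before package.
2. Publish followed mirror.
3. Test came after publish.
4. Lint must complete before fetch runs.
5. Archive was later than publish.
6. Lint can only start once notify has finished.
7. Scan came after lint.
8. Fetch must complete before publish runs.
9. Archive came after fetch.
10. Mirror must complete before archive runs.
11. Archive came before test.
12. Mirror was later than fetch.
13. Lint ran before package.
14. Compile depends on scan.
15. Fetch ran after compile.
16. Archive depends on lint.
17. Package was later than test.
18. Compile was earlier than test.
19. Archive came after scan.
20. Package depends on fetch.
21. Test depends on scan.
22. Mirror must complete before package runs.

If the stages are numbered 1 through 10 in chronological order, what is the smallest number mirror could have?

Compile, fetch, lint, notify, and scan must all come before mirror — 5 forced predecessors.
Nothing else is forced ahead of mirror, so its earliest slot is position 5 + 1 = 6.

6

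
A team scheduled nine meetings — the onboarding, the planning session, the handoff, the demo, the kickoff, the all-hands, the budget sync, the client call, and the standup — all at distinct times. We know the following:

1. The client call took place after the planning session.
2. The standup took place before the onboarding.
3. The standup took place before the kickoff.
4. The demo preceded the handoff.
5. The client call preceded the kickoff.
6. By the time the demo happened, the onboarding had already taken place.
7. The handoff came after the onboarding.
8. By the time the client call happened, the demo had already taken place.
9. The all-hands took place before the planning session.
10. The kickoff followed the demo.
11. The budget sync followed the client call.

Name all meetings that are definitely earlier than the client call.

Directly stated before the client call: the demo and the planning session.
The all-hands reaches the client call via the all-hands → the planning session → the client call.
The onboarding reaches the client call via the onboarding → the demo → the client call.
The standup reaches the client call via the standup → the onboarding → the demo → the client call.
No chain forces the budget sync (or any of the others) ahead of the client call.

the all-hands, the demo, the onboarding, the planning session, the standup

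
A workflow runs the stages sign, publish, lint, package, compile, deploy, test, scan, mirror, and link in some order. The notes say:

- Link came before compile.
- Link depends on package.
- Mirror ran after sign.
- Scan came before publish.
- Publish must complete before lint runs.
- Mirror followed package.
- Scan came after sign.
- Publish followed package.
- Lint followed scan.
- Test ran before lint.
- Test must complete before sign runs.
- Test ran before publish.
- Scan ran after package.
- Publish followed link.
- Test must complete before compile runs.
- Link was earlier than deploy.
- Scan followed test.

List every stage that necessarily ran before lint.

Directly stated before lint: publish, scan, and test.
Link reaches lint via link → publish → lint.
Package reaches lint via package → publish → lint.
Sign reaches lint via sign → scan → lint.
No chain forces compile (or any of the others) ahead of lint.

link, package, publish, scan, sign, test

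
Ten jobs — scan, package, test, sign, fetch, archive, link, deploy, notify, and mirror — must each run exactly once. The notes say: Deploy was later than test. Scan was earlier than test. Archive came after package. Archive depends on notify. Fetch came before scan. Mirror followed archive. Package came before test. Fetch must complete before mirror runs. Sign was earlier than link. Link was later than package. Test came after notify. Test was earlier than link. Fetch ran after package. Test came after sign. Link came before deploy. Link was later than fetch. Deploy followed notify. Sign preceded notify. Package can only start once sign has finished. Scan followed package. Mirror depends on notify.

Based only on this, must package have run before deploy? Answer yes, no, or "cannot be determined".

Chain the constraints: package → link → deploy. Each link is directly stated, so package comes before deploy.

yes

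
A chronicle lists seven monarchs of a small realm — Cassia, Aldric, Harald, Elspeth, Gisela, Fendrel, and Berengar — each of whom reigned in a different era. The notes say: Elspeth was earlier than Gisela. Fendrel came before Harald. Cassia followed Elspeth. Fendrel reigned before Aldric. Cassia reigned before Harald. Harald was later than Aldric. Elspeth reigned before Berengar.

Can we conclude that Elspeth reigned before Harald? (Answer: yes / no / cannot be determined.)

yes

Chain the constraints: Elspeth → Cassia → Harald. Each link is directly stated, so Elspeth comes before Harald.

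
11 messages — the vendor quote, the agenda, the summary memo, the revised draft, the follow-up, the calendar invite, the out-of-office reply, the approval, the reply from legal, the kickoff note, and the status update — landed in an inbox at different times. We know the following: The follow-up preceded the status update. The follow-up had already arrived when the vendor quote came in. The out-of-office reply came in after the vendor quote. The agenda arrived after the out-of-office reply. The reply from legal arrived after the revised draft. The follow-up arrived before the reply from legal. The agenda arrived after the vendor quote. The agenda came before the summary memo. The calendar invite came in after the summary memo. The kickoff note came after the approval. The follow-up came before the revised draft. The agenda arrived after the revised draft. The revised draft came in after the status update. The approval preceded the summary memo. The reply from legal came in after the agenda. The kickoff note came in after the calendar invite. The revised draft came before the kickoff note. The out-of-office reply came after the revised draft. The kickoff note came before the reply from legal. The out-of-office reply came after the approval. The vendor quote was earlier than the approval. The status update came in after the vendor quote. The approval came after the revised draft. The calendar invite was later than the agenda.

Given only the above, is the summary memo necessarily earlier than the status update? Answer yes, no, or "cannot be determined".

no

Tracing the constraints gives the status update → the revised draft → the approval → the summary memo, so the status update must come before the summary memo.
That means the summary memo cannot be before the status update.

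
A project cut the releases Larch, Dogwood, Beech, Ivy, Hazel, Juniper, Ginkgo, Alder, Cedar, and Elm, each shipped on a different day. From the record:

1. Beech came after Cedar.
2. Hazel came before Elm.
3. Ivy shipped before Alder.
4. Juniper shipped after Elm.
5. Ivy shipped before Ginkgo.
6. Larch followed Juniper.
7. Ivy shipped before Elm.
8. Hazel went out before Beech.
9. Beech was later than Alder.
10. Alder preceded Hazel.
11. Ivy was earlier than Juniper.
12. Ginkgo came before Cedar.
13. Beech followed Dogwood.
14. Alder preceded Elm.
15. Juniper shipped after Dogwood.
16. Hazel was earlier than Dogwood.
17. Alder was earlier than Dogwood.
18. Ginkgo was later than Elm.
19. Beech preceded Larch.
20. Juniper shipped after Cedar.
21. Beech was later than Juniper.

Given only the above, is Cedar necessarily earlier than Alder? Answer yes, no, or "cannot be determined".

Tracing the constraints gives Alder → Elm → Ginkgo → Cedar, so Alder must come before Cedar.
That means Cedar cannot be before Alder.

no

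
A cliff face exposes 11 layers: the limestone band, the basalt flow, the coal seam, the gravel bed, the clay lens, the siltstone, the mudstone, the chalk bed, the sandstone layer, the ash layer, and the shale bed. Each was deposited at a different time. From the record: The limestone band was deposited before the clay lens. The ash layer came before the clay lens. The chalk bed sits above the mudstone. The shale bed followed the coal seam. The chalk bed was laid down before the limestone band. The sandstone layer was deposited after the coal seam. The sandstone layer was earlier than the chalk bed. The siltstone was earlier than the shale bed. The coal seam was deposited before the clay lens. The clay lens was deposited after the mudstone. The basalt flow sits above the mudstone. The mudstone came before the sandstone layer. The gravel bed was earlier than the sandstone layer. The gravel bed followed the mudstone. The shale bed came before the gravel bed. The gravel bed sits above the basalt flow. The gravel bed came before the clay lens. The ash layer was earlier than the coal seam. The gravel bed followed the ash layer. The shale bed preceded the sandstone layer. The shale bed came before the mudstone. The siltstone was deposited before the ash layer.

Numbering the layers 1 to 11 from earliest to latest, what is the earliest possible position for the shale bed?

The ash layer, the coal seam, and the siltstone must all come before the shale bed — 3 forced predecessors.
Nothing else is forced ahead of the shale bed, so its earliest slot is position 3 + 1 = 4.

4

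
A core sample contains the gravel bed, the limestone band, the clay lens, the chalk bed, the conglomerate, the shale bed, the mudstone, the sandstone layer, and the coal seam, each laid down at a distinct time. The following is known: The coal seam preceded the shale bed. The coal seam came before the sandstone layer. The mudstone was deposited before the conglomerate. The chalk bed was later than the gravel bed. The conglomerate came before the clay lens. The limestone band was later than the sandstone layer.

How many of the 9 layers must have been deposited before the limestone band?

Directly stated before the limestone band: the sandstone layer.
The coal seam reaches the limestone band via the coal seam → the sandstone layer → the limestone band.
That's the coal seam and the sandstone layer — 2 in all.

2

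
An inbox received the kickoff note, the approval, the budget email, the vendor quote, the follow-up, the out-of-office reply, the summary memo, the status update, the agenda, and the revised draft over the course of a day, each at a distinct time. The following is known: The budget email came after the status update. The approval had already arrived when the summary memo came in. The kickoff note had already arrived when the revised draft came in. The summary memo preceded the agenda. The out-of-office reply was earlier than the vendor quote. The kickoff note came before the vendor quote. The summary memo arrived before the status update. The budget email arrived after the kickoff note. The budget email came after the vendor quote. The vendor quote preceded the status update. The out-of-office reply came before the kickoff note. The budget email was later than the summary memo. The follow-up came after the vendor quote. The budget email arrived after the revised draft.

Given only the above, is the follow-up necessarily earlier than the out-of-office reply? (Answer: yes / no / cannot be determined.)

Tracing the constraints gives the out-of-office reply → the vendor quote → the follow-up, so the out-of-office reply must come before the follow-up.
That means the follow-up cannot be before the out-of-office reply.

no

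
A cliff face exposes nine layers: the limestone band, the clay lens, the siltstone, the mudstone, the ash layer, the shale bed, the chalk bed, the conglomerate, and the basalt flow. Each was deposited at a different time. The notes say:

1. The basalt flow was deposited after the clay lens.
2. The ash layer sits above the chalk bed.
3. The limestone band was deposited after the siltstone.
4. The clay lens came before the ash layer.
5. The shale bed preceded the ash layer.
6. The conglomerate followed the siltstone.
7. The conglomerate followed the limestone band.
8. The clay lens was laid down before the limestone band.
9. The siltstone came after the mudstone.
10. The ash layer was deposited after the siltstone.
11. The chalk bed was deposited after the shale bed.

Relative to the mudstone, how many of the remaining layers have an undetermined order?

4

Forced after the mudstone: the ash layer, the conglomerate, the limestone band, and the siltstone.
That leaves the basalt flow, the chalk bed, the clay lens, and the shale bed with no forced order relative to the mudstone — 4.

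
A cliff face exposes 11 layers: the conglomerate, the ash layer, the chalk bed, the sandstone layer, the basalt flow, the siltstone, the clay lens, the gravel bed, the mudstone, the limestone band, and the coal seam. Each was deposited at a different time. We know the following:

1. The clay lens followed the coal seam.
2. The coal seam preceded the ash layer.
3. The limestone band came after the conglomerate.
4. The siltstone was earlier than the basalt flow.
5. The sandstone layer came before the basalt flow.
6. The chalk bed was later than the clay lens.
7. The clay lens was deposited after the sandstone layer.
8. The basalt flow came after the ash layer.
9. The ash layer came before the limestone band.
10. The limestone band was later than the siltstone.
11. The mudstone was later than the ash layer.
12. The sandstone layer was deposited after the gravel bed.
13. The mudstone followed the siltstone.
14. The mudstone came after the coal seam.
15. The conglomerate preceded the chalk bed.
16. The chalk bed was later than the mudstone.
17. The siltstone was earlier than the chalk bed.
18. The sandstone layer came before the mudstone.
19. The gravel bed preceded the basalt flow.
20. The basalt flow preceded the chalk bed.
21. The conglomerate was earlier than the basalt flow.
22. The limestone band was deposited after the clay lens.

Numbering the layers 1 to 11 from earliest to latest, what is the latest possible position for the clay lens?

9

The clay lens must come before the chalk bed and the limestone band — 2 layers forced after it.
Everything else can be placed before the clay lens in some valid order, so the clay lens can sit as late as position 11 − 2 = 9.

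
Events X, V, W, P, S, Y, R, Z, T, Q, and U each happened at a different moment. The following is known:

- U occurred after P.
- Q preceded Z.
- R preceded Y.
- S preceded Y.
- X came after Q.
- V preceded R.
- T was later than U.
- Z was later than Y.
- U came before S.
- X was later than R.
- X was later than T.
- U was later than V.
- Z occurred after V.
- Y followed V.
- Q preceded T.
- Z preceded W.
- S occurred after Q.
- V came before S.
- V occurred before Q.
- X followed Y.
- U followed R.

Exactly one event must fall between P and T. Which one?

Tracing the constraints gives P → U → T, so U sits after P and before T.
No other event is forced both after P and before T.

U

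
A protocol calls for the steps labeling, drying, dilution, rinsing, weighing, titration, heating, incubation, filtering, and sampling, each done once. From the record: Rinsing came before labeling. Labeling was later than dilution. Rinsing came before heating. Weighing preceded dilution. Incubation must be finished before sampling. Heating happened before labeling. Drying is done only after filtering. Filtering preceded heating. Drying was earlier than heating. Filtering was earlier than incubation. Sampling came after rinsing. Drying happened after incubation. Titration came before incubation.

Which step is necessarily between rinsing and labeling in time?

Tracing the constraints gives rinsing → heating → labeling, so heating sits after rinsing and before labeling.
No other step is forced both after rinsing and before labeling.

heating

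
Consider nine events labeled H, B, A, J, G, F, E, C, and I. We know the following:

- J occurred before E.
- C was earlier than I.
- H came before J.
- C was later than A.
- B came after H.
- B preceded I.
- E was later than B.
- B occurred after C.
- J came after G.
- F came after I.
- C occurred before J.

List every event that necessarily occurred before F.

Directly stated before F: I.
A reaches F via A → C → I → F.
B reaches F via B → I → F.
C reaches F via C → I → F.
Likewise H reaches F by chaining the stated constraints.
No chain forces J (or any of the others) ahead of F.

A, B, C, H, I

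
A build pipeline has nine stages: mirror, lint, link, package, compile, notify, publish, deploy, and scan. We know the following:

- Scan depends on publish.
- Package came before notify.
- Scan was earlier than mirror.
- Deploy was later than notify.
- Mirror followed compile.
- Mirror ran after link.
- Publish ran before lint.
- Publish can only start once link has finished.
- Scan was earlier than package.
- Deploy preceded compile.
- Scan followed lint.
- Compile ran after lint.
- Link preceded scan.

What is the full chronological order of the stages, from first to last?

The constraints fix every adjacent pair, so only one ordering works:
link → publish → lint → scan → package → notify → deploy → compile → mirror.

link, publish, lint, scan, package, notify, deploy, compile, mirror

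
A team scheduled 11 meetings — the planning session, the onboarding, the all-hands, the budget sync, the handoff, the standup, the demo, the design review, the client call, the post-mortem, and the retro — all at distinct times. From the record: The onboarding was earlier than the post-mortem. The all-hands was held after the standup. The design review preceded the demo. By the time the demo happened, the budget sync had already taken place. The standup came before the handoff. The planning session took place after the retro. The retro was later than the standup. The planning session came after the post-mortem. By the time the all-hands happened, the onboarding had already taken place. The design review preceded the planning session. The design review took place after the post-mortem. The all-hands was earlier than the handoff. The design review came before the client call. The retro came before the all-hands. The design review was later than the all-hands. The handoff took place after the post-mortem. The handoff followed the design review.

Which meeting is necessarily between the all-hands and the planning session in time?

the design review

Tracing the constraints gives the all-hands → the design review → the planning session, so the design review sits after the all-hands and before the planning session.
No other meeting is forced both after the all-hands and before the planning session.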